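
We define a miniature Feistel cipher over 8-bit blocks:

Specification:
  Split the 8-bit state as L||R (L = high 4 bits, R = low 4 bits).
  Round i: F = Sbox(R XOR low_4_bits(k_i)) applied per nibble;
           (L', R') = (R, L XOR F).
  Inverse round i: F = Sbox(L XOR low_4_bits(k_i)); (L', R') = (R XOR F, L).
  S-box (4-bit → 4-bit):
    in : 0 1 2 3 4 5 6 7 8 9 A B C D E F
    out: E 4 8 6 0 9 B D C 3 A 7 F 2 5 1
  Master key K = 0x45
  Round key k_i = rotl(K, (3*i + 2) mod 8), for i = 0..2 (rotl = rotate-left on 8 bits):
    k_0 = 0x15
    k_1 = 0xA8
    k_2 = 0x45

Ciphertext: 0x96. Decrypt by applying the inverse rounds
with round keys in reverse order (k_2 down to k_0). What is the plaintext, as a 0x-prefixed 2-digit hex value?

s_0 = ciphertext = 0x96
s_1 = InvRound(s_0, k_2) = 0x99
s_2 = InvRound(s_1, k_1) = 0xD9
s_3 = InvRound(s_2, k_0) = 0x5D

0x5D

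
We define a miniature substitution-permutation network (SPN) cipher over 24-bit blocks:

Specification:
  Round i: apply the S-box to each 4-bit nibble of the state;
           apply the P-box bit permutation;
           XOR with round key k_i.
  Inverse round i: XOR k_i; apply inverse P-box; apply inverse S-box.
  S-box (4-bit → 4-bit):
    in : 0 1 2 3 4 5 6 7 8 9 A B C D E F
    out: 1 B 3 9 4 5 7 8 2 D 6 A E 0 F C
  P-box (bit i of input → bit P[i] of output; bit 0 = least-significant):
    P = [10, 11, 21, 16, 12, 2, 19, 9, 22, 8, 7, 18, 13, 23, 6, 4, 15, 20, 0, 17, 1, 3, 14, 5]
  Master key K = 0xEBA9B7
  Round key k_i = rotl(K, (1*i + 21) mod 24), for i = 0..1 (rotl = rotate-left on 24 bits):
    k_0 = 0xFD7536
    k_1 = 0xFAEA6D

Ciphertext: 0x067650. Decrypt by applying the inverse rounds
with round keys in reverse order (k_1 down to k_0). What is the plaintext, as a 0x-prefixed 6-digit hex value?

s_0 = ciphertext = 0x067650
s_1 = InvRound(s_0, k_1) = 0xB6B366
s_2 = InvRound(s_1, k_0) = 0x43F0F3

0x43F0F3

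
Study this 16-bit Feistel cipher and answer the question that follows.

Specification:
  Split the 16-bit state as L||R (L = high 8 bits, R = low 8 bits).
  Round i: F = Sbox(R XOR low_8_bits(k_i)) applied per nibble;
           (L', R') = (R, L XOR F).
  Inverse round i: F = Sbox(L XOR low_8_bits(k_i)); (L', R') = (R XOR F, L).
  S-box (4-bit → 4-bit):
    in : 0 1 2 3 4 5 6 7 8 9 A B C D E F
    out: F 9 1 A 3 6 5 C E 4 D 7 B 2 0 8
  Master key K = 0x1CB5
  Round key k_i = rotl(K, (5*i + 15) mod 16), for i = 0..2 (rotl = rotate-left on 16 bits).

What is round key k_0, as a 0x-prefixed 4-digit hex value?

0x8E5A

K = 0x1CB5
k_0 = rotl(K, (5*0+15) mod 16) = rotl(K, 15) = 0x8E5A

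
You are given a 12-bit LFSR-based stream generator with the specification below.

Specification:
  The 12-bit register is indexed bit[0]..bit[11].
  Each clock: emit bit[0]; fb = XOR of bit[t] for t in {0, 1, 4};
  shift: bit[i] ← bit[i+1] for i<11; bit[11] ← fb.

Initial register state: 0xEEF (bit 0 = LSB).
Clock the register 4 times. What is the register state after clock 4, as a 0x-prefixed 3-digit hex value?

reg_0 = 0xEEF
clock 1: out=1, reg = 0x777
clock 2: out=1, reg = 0xBBB
clock 3: out=1, reg = 0xDDD
clock 4: out=1, reg = 0x6EE

0x6EE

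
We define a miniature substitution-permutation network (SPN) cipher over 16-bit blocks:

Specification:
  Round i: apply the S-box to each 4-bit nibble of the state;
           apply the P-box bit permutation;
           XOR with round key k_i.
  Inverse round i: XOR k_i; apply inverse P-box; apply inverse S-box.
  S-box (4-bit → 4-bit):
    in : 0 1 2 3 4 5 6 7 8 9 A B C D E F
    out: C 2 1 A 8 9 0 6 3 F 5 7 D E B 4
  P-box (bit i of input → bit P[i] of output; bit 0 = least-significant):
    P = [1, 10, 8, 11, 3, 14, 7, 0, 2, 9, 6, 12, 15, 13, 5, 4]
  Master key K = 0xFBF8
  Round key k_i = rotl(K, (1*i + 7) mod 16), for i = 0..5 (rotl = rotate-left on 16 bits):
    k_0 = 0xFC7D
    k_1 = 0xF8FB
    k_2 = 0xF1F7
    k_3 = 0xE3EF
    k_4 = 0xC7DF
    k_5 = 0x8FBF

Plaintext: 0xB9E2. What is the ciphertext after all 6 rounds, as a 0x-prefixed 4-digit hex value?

s_0 = plaintext = 0xB9E2
s_1 = Round(s_0, k_0) = 0x0E12
s_2 = Round(s_1, k_1) = 0xAACD
s_3 = Round(s_2, k_2) = 0x7C1A
s_4 = Round(s_3, k_3) = 0x9289
s_5 = Round(s_4, k_4) = 0x2AE1
s_6 = Round(s_5, k_5) = 0x4BF2

0x4BF2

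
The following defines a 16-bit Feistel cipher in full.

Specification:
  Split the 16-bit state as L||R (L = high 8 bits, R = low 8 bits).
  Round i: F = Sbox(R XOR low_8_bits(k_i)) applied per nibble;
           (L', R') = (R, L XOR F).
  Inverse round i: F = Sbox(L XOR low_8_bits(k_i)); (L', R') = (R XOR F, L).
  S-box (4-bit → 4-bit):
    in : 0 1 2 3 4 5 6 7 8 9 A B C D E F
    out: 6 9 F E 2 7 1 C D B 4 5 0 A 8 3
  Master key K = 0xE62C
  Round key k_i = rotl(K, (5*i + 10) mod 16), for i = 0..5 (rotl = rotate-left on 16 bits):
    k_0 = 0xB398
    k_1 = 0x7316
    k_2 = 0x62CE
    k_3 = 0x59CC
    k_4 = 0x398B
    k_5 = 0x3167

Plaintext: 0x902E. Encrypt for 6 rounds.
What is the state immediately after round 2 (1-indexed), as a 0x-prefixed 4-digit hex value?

0xC182

s_0 = plaintext = 0x902E
s_1 = Round(s_0, k_0) = 0x2EC1
s_2 = Round(s_1, k_1) = 0xC182
s_3 = Round(s_2, k_2) = 0x82E1
s_4 = Round(s_3, k_3) = 0xE178
s_5 = Round(s_4, k_4) = 0x78DF
s_6 = Round(s_5, k_5) = 0xDF25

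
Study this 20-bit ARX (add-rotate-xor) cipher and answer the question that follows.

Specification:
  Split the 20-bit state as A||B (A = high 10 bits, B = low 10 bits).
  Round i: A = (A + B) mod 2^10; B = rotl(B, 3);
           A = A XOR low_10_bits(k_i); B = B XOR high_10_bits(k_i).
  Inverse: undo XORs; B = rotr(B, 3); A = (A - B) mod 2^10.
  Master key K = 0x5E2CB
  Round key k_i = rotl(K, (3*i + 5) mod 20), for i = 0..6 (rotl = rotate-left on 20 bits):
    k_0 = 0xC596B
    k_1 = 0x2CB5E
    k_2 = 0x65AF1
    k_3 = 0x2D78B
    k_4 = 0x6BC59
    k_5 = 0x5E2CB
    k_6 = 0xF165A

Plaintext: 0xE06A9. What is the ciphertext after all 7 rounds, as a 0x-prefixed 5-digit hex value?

s_0 = plaintext = 0xE06A9
s_1 = Round(s_0, k_0) = 0xD065B
s_2 = Round(s_1, k_1) = 0xB0A6E
s_3 = Round(s_2, k_2) = 0xF06E2
s_4 = Round(s_3, k_3) = 0x4A3A0
s_5 = Round(s_4, k_4) = 0x244A8
s_6 = Round(s_5, k_5) = 0xFC839
s_7 = Round(s_6, k_6) = 0x9C60D

0x9C60D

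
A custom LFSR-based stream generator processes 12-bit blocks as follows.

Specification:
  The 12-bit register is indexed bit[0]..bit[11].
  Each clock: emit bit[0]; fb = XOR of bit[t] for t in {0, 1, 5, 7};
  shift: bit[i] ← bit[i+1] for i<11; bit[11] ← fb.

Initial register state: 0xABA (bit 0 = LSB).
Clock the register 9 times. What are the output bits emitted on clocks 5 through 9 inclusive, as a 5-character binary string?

11010

reg_0 = 0xABA
clock 1: out=0, reg = 0xD5D
clock 2: out=1, reg = 0xEAE
clock 3: out=0, reg = 0xF57
clock 4: out=1, reg = 0x7AB
clock 5: out=1, reg = 0x3D5
clock 6: out=1, reg = 0x1EA
clock 7: out=0, reg = 0x8F5
clock 8: out=1, reg = 0xC7A
clock 9: out=0, reg = 0x63D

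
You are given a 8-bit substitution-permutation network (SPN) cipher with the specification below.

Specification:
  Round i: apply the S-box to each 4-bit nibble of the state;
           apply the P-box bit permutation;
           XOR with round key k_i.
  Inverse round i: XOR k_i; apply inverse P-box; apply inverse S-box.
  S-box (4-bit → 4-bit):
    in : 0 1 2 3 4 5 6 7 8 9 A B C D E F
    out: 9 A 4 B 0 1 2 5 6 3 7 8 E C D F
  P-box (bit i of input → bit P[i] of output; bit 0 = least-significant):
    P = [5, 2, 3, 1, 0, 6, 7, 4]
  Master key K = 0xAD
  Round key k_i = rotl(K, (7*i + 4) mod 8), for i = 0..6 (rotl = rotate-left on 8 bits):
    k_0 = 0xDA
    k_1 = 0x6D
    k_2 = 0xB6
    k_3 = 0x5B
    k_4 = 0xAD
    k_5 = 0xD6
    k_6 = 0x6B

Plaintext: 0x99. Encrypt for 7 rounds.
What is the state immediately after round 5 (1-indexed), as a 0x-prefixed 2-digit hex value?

0xF3

s_0 = plaintext = 0x99
s_1 = Round(s_0, k_0) = 0xBF
s_2 = Round(s_1, k_1) = 0x53
s_3 = Round(s_2, k_2) = 0x91
s_4 = Round(s_3, k_3) = 0x1C
s_5 = Round(s_4, k_4) = 0xF3
s_6 = Round(s_5, k_5) = 0x21
s_7 = Round(s_6, k_6) = 0xED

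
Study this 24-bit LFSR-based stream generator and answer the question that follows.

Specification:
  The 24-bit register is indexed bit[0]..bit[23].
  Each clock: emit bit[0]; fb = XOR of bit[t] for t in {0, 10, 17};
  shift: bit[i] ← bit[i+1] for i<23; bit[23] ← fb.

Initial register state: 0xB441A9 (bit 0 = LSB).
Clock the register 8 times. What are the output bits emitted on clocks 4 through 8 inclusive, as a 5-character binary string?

10101

reg_0 = 0xB441A9
clock 1: out=1, reg = 0xDA20D4
clock 2: out=0, reg = 0xED106A
clock 3: out=0, reg = 0x768835
clock 4: out=1, reg = 0x3B441A
clock 5: out=0, reg = 0x1DA20D
clock 6: out=1, reg = 0x8ED106
clock 7: out=0, reg = 0xC76883
clock 8: out=1, reg = 0x63B441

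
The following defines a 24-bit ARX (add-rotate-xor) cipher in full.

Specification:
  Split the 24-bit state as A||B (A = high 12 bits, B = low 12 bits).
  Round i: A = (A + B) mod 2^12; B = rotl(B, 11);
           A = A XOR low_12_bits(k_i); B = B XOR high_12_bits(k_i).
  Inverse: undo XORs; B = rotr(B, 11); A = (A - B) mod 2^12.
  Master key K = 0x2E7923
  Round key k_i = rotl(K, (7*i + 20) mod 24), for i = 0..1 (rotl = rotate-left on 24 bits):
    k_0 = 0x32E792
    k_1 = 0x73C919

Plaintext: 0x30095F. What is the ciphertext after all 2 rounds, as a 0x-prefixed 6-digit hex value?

0x2578FC

s_0 = plaintext = 0x30095F
s_1 = Round(s_0, k_0) = 0xBCDF81
s_2 = Round(s_1, k_1) = 0x2578FC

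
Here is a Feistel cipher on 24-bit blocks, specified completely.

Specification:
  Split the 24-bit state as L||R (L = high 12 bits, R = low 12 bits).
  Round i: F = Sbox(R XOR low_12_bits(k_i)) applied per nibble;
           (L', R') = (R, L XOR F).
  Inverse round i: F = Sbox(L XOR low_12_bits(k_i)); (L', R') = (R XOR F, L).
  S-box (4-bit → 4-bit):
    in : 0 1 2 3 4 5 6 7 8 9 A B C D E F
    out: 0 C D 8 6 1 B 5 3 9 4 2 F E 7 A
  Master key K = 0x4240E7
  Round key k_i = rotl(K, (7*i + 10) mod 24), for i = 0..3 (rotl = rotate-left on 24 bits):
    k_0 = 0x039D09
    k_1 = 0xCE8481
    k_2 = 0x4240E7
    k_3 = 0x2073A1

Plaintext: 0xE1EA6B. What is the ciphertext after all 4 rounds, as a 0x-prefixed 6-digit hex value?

s_0 = plaintext = 0xE1EA6B
s_1 = Round(s_0, k_0) = 0xA6BBA3
s_2 = Round(s_1, k_1) = 0xBA30B6
s_3 = Round(s_2, k_2) = 0x0B6BBF
s_4 = Round(s_3, k_3) = 0xBBF371

0xBBF371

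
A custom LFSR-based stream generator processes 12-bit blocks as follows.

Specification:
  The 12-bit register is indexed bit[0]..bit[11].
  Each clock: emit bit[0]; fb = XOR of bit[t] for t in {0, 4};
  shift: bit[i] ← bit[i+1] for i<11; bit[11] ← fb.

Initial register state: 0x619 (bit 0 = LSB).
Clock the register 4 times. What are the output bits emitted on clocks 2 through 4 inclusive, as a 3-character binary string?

reg_0 = 0x619
clock 1: out=1, reg = 0x30C
clock 2: out=0, reg = 0x186
clock 3: out=0, reg = 0x0C3
clock 4: out=1, reg = 0x861

001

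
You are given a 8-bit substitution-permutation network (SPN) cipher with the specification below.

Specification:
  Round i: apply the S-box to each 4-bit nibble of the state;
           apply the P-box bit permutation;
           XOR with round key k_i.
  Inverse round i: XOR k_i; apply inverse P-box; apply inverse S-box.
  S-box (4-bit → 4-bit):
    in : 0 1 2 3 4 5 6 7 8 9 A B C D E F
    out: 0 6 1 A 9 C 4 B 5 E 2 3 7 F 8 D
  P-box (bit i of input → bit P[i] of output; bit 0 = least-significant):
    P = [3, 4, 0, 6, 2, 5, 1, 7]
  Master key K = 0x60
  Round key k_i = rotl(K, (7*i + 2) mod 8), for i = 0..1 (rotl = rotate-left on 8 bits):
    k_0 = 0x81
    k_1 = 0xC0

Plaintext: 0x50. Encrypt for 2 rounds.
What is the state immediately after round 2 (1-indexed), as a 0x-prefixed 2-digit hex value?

s_0 = plaintext = 0x50
s_1 = Round(s_0, k_0) = 0x03
s_2 = Round(s_1, k_1) = 0x90

0x90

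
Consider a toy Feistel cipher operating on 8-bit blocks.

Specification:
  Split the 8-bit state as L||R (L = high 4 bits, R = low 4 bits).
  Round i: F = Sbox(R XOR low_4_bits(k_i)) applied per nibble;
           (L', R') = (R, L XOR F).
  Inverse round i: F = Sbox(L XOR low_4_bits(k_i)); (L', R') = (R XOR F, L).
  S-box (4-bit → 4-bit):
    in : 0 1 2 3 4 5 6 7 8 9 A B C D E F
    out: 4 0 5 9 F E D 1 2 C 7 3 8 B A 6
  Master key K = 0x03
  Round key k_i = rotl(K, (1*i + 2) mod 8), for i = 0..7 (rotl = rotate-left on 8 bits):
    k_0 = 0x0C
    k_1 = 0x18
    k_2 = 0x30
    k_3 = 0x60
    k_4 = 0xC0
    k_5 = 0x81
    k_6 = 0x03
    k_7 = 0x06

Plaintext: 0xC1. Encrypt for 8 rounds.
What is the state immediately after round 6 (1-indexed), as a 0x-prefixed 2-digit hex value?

s_0 = plaintext = 0xC1
s_1 = Round(s_0, k_0) = 0x17
s_2 = Round(s_1, k_1) = 0x77
s_3 = Round(s_2, k_2) = 0x76
s_4 = Round(s_3, k_3) = 0x6A
s_5 = Round(s_4, k_4) = 0xA1
s_6 = Round(s_5, k_5) = 0x1E
s_7 = Round(s_6, k_6) = 0xEA
s_8 = Round(s_7, k_7) = 0xA6

0x1E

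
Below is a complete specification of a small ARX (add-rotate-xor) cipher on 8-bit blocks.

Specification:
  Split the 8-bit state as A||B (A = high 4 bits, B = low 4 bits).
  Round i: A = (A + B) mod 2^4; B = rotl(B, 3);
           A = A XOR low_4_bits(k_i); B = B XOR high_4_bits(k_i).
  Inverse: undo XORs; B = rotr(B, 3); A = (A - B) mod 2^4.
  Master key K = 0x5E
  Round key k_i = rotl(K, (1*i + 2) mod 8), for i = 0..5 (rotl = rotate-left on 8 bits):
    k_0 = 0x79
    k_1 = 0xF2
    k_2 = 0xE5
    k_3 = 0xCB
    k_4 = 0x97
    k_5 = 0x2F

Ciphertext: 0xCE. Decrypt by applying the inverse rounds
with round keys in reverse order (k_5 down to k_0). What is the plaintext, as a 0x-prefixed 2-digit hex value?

0x5A

s_0 = ciphertext = 0xCE
s_1 = InvRound(s_0, k_5) = 0xA9
s_2 = InvRound(s_1, k_4) = 0xD0
s_3 = InvRound(s_2, k_3) = 0xD9
s_4 = InvRound(s_3, k_2) = 0xAE
s_5 = InvRound(s_4, k_1) = 0x62
s_6 = InvRound(s_5, k_0) = 0x5A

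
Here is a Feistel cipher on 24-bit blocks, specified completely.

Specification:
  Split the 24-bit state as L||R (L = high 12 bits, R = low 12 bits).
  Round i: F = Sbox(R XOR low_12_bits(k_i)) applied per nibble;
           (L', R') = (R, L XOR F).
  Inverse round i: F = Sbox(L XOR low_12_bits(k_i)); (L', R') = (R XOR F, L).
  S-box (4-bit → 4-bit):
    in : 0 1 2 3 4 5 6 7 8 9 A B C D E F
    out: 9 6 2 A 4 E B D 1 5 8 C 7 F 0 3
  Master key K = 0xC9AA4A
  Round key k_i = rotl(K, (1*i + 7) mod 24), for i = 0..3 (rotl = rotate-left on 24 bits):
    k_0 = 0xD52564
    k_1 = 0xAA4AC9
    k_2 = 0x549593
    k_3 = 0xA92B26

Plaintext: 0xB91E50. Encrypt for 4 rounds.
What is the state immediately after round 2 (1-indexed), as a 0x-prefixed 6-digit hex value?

s_0 = plaintext = 0xB91E50
s_1 = Round(s_0, k_0) = 0xE50735
s_2 = Round(s_1, k_1) = 0x735167
s_3 = Round(s_2, k_2) = 0x167301
s_4 = Round(s_3, k_3) = 0x30104A

0x735167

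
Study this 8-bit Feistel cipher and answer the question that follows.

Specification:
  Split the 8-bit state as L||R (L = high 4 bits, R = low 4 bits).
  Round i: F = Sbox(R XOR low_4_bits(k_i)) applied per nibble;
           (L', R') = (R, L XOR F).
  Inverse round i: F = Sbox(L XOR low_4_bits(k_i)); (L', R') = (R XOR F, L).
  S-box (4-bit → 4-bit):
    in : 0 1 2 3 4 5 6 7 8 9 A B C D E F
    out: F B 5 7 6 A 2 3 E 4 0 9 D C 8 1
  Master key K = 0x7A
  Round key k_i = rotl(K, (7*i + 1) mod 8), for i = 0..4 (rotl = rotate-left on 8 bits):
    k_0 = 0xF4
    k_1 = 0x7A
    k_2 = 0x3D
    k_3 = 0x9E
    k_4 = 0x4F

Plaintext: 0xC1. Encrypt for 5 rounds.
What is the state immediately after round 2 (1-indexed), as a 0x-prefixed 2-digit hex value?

0x6C

s_0 = plaintext = 0xC1
s_1 = Round(s_0, k_0) = 0x16
s_2 = Round(s_1, k_1) = 0x6C
s_3 = Round(s_2, k_2) = 0xCD
s_4 = Round(s_3, k_3) = 0xDB
s_5 = Round(s_4, k_4) = 0xBB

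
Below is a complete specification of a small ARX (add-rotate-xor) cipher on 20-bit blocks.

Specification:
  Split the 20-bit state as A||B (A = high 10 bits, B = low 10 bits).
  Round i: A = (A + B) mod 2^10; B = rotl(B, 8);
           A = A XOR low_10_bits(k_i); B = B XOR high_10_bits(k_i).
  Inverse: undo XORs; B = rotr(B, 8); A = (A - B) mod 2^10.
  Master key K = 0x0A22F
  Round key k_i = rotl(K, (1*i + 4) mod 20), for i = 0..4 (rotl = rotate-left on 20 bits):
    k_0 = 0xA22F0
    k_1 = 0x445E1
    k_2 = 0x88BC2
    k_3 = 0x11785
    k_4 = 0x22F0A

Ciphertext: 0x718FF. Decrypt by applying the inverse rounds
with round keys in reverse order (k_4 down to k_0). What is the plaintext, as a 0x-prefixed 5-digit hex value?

s_0 = ciphertext = 0x718FF
s_1 = InvRound(s_0, k_4) = 0x3F1D0
s_2 = InvRound(s_1, k_3) = 0x49255
s_3 = InvRound(s_2, k_2) = 0x429DC
s_4 = InvRound(s_3, k_1) = 0x6DF34
s_5 = InvRound(s_4, k_0) = 0x15AF1

0x15AF1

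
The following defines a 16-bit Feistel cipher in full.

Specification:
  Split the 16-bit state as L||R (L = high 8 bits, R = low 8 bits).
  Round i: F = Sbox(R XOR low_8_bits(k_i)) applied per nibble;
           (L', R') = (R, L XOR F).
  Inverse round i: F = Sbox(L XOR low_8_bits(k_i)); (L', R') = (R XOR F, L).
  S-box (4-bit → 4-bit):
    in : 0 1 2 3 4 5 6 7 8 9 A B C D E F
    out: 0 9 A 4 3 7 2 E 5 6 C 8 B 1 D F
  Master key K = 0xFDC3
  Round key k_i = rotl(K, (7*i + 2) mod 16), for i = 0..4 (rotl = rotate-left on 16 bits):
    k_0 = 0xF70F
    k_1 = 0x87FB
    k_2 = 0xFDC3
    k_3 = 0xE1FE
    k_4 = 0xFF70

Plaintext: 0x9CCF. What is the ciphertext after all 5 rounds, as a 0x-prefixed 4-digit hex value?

0xE4D5

s_0 = plaintext = 0x9CCF
s_1 = Round(s_0, k_0) = 0xCF2C
s_2 = Round(s_1, k_1) = 0x2CD1
s_3 = Round(s_2, k_2) = 0xD1B6
s_4 = Round(s_3, k_3) = 0xB6E4
s_5 = Round(s_4, k_4) = 0xE4D5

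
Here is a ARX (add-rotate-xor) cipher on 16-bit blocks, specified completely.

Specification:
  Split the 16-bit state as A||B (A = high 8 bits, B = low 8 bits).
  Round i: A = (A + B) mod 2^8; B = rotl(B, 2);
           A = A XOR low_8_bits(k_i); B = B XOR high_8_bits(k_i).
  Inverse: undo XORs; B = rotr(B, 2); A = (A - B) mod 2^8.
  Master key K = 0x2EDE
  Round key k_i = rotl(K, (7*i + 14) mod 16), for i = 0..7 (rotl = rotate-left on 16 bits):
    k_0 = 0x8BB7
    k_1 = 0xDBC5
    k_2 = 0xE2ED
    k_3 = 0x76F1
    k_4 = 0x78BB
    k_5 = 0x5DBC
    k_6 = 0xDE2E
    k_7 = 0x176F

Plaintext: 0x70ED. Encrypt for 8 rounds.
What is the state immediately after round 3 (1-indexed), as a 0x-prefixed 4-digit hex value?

0xE34E

s_0 = plaintext = 0x70ED
s_1 = Round(s_0, k_0) = 0xEA3C
s_2 = Round(s_1, k_1) = 0xE32B
s_3 = Round(s_2, k_2) = 0xE34E
s_4 = Round(s_3, k_3) = 0xC04F
s_5 = Round(s_4, k_4) = 0xB445
s_6 = Round(s_5, k_5) = 0x4548
s_7 = Round(s_6, k_6) = 0xA3FF
s_8 = Round(s_7, k_7) = 0xCDE8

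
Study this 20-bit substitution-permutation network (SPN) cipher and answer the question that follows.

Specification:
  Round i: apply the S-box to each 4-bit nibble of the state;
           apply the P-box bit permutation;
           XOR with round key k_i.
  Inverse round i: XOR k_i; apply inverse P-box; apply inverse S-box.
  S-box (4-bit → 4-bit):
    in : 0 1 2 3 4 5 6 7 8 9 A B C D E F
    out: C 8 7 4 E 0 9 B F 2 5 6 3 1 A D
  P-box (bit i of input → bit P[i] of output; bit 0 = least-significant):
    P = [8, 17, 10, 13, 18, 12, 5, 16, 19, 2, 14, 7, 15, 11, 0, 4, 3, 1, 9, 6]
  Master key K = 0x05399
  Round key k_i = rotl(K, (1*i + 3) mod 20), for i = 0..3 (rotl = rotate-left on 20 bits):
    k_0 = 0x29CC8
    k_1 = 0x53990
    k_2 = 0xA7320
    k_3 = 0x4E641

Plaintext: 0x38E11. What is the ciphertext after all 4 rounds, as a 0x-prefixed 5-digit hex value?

0x2B471

s_0 = plaintext = 0x38E11
s_1 = Round(s_0, k_0) = 0x3365D
s_2 = Round(s_1, k_1) = 0xD3A11
s_3 = Round(s_2, k_2) = 0x31329
s_4 = Round(s_3, k_3) = 0x2B471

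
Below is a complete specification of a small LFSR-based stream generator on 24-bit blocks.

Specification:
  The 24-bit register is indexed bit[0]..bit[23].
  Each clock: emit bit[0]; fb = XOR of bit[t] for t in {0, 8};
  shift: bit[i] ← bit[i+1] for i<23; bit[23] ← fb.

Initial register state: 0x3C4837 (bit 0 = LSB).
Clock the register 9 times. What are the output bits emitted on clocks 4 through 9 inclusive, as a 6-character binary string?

reg_0 = 0x3C4837
clock 1: out=1, reg = 0x9E241B
clock 2: out=1, reg = 0xCF120D
clock 3: out=1, reg = 0xE78906
clock 4: out=0, reg = 0xF3C483
clock 5: out=1, reg = 0xF9E241
clock 6: out=1, reg = 0xFCF120
clock 7: out=0, reg = 0xFE7890
clock 8: out=0, reg = 0x7F3C48
clock 9: out=0, reg = 0x3F9E24

011000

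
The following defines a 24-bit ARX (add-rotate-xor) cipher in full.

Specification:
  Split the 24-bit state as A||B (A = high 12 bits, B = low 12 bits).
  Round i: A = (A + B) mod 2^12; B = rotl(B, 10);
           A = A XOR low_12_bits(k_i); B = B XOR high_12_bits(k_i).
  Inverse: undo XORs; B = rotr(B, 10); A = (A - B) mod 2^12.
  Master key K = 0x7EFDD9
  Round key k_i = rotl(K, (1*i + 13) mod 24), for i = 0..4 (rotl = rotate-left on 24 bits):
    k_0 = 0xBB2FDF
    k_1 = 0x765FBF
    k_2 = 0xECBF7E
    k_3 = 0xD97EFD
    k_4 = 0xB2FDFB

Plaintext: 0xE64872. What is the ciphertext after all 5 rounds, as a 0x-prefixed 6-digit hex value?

0x699C1A

s_0 = plaintext = 0xE64872
s_1 = Round(s_0, k_0) = 0x9091AE
s_2 = Round(s_1, k_1) = 0x508F0E
s_3 = Round(s_2, k_2) = 0xB68508
s_4 = Round(s_3, k_3) = 0xE8DCD5
s_5 = Round(s_4, k_4) = 0x699C1A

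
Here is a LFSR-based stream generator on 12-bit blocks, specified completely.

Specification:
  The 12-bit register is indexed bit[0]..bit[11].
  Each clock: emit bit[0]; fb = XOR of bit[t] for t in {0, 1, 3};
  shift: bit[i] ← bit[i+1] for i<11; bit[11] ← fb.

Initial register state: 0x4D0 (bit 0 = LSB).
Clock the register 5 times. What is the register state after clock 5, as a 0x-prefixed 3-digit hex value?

reg_0 = 0x4D0
clock 1: out=0, reg = 0x268
clock 2: out=0, reg = 0x934
clock 3: out=0, reg = 0x49A
clock 4: out=0, reg = 0x24D
clock 5: out=1, reg = 0x126

0x126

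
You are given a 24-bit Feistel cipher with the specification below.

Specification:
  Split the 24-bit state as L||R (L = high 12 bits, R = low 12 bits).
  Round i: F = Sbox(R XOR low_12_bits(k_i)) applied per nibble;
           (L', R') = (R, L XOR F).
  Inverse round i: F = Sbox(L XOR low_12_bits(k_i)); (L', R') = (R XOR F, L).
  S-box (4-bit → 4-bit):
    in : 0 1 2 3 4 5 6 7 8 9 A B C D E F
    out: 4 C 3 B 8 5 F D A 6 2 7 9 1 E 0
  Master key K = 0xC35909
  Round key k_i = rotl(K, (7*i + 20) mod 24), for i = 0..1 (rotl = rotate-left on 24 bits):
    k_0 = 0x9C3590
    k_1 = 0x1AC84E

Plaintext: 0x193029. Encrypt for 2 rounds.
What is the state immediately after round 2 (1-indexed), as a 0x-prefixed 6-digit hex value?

s_0 = plaintext = 0x193029
s_1 = Round(s_0, k_0) = 0x0294E5
s_2 = Round(s_1, k_1) = 0x4E590E

0x4E590E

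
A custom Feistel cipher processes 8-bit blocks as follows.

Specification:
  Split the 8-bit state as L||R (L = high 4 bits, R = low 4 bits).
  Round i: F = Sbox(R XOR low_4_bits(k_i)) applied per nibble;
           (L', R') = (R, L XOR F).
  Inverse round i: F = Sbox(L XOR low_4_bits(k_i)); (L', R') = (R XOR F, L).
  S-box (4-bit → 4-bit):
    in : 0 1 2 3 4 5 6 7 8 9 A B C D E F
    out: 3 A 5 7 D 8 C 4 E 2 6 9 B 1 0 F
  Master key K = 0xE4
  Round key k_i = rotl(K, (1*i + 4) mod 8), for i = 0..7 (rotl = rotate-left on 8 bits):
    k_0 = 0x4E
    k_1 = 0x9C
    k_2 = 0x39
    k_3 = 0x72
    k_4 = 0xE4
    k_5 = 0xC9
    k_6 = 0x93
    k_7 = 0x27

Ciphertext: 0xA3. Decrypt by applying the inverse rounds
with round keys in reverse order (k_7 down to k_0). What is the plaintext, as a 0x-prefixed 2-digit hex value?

0x2E

s_0 = ciphertext = 0xA3
s_1 = InvRound(s_0, k_7) = 0x2A
s_2 = InvRound(s_1, k_6) = 0x02
s_3 = InvRound(s_2, k_5) = 0x00
s_4 = InvRound(s_3, k_4) = 0xD0
s_5 = InvRound(s_4, k_3) = 0xFD
s_6 = InvRound(s_5, k_2) = 0x1F
s_7 = InvRound(s_6, k_1) = 0xE1
s_8 = InvRound(s_7, k_0) = 0x2E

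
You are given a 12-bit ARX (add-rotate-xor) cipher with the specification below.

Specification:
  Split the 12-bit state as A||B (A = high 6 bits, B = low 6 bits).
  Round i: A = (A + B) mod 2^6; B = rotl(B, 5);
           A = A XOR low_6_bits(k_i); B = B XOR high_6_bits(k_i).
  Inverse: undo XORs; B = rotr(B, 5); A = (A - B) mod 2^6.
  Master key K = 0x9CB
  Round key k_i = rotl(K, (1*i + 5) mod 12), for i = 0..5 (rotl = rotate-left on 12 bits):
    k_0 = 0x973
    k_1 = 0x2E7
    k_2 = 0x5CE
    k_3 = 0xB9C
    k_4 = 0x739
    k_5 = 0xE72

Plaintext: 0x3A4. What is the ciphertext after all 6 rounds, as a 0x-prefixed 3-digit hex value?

s_0 = plaintext = 0x3A4
s_1 = Round(s_0, k_0) = 0x077
s_2 = Round(s_1, k_1) = 0x7F0
s_3 = Round(s_2, k_2) = 0x04F
s_4 = Round(s_3, k_3) = 0x309
s_5 = Round(s_4, k_4) = 0xB38
s_6 = Round(s_5, k_5) = 0x5A5

0x5A5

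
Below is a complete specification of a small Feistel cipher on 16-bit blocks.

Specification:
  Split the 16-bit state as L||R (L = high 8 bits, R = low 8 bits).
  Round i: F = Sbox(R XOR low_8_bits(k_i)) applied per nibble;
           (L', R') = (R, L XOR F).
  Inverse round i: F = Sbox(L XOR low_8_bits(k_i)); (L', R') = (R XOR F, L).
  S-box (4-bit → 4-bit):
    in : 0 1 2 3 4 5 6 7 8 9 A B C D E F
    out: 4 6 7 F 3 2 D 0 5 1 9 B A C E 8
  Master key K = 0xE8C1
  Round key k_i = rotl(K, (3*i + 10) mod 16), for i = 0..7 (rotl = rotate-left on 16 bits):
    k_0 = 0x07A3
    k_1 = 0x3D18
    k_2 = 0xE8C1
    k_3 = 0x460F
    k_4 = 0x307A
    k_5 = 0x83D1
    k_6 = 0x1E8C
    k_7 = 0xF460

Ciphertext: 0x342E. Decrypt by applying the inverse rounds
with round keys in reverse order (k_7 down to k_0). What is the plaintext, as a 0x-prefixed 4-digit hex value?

s_0 = ciphertext = 0x342E
s_1 = InvRound(s_0, k_7) = 0x0D34
s_2 = InvRound(s_1, k_6) = 0x620D
s_3 = InvRound(s_2, k_5) = 0xB262
s_4 = InvRound(s_3, k_4) = 0xC7B2
s_5 = InvRound(s_4, k_3) = 0x17C7
s_6 = InvRound(s_5, k_2) = 0x0A17
s_7 = InvRound(s_6, k_1) = 0x700A
s_8 = InvRound(s_7, k_0) = 0xC570

0xC570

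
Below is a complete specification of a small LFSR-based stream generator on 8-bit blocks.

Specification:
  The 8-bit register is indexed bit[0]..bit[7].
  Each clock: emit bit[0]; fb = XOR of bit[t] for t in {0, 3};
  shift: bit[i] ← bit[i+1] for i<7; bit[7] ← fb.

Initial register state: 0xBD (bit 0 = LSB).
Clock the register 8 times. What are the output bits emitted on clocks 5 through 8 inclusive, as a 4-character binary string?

1101

reg_0 = 0xBD
clock 1: out=1, reg = 0x5E
clock 2: out=0, reg = 0xAF
clock 3: out=1, reg = 0x57
clock 4: out=1, reg = 0xAB
clock 5: out=1, reg = 0x55
clock 6: out=1, reg = 0xAA
clock 7: out=0, reg = 0xD5
clock 8: out=1, reg = 0xEA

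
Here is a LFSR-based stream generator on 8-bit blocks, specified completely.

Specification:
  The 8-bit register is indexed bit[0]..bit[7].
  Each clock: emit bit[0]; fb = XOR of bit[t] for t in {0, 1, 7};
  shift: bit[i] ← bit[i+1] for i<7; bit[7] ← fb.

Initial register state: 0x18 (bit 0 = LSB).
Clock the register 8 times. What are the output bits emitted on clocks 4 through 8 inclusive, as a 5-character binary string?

11000

reg_0 = 0x18
clock 1: out=0, reg = 0x0C
clock 2: out=0, reg = 0x06
clock 3: out=0, reg = 0x83
clock 4: out=1, reg = 0xC1
clock 5: out=1, reg = 0x60
clock 6: out=0, reg = 0x30
clock 7: out=0, reg = 0x18
clock 8: out=0, reg = 0x0C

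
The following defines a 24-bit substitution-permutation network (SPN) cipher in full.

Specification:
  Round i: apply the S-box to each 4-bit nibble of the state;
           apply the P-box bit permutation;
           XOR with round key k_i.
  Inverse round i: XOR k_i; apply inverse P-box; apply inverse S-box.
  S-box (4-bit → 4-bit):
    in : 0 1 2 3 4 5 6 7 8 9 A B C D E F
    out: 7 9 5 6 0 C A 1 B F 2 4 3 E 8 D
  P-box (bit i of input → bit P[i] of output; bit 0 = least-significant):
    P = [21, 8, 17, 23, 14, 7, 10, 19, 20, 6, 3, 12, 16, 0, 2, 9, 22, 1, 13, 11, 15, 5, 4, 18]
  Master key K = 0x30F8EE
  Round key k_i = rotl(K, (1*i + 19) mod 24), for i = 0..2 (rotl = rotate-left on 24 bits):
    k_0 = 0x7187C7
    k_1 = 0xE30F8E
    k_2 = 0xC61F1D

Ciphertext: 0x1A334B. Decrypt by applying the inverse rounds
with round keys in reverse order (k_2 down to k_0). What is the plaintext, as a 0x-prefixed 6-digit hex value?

s_0 = ciphertext = 0x1A334B
s_1 = InvRound(s_0, k_2) = 0x59BC5E
s_2 = InvRound(s_1, k_1) = 0x2BE869
s_3 = InvRound(s_2, k_0) = 0xA95293

0xA95293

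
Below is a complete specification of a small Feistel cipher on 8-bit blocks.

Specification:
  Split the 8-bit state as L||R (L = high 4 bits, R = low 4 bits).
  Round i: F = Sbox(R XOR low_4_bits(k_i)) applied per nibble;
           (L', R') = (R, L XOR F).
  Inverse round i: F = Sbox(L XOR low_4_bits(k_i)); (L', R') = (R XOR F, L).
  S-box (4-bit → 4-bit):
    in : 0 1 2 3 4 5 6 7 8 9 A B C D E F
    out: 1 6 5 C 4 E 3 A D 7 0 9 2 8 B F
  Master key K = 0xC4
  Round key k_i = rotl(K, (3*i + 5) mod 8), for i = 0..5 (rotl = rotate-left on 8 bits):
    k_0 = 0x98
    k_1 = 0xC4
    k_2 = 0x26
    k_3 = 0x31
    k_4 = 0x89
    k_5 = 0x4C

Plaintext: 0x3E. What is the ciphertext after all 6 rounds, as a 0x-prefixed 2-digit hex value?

s_0 = plaintext = 0x3E
s_1 = Round(s_0, k_0) = 0xE0
s_2 = Round(s_1, k_1) = 0x0A
s_3 = Round(s_2, k_2) = 0xA2
s_4 = Round(s_3, k_3) = 0x26
s_5 = Round(s_4, k_4) = 0x6D
s_6 = Round(s_5, k_5) = 0xD0

0xD0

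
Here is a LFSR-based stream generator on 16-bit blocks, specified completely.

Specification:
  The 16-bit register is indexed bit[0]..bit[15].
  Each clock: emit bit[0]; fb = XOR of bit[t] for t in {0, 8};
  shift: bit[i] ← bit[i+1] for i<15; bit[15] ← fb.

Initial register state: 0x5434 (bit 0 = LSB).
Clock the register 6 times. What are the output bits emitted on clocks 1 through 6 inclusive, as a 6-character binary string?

reg_0 = 0x5434
clock 1: out=0, reg = 0x2A1A
clock 2: out=0, reg = 0x150D
clock 3: out=1, reg = 0x0A86
clock 4: out=0, reg = 0x0543
clock 5: out=1, reg = 0x02A1
clock 6: out=1, reg = 0x8150

001011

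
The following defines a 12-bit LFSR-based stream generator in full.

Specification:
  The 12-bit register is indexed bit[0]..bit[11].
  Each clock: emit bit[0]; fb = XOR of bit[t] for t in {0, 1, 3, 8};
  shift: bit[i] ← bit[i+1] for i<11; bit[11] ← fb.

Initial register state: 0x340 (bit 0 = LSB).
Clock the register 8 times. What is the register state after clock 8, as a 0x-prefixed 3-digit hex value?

reg_0 = 0x340
clock 1: out=0, reg = 0x9A0
clock 2: out=0, reg = 0xCD0
clock 3: out=0, reg = 0x668
clock 4: out=0, reg = 0xB34
clock 5: out=0, reg = 0xD9A
clock 6: out=0, reg = 0xECD
clock 7: out=1, reg = 0x766
clock 8: out=0, reg = 0x3B3

0x3B3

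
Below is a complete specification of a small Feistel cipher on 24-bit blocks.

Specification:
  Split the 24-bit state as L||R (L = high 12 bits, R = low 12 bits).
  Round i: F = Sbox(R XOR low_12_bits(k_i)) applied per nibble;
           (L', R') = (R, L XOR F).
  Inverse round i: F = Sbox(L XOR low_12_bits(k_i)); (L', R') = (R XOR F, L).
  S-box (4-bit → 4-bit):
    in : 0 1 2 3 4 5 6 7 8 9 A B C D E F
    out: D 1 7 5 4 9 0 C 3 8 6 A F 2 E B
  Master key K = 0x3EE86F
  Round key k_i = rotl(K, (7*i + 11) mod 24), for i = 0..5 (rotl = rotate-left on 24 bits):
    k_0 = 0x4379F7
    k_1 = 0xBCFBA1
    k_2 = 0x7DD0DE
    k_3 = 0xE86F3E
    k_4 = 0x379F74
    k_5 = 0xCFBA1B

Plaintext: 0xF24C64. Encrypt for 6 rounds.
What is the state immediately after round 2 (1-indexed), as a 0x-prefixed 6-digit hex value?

0x6A1EB9

s_0 = plaintext = 0xF24C64
s_1 = Round(s_0, k_0) = 0xC646A1
s_2 = Round(s_1, k_1) = 0x6A1EB9
s_3 = Round(s_2, k_2) = 0xEB98AD
s_4 = Round(s_3, k_3) = 0x8AD23C
s_5 = Round(s_4, k_4) = 0x23CAEE
s_6 = Round(s_5, k_5) = 0xAEEF85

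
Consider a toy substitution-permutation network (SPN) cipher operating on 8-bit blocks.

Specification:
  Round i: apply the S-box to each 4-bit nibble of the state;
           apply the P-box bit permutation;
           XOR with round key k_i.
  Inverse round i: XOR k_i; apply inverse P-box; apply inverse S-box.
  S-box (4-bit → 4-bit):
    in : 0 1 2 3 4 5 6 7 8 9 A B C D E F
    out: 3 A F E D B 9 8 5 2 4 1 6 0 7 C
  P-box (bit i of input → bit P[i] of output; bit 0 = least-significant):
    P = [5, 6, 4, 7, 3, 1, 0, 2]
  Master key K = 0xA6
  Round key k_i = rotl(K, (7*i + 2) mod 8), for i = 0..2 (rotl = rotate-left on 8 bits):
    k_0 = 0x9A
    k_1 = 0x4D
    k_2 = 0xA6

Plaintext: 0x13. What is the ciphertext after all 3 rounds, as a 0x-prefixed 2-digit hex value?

0xC0

s_0 = plaintext = 0x13
s_1 = Round(s_0, k_0) = 0x4C
s_2 = Round(s_1, k_1) = 0x10
s_3 = Round(s_2, k_2) = 0xC0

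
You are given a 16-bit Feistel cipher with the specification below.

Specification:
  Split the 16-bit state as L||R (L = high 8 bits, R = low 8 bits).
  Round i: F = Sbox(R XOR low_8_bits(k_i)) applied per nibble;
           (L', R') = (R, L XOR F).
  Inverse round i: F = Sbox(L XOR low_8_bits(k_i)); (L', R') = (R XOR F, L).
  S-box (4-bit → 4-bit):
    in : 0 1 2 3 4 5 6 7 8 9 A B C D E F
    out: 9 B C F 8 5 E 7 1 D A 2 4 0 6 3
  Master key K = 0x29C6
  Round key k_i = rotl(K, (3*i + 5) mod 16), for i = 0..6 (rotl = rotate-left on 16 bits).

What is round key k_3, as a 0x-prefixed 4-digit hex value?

0x8A71

K = 0x29C6
k_0 = rotl(K, (3*0+5) mod 16) = rotl(K, 5) = 0x38C5
k_1 = rotl(K, (3*1+5) mod 16) = rotl(K, 8) = 0xC629
k_2 = rotl(K, (3*2+5) mod 16) = rotl(K, 11) = 0x314E
k_3 = rotl(K, (3*3+5) mod 16) = rotl(K, 14) = 0x8A71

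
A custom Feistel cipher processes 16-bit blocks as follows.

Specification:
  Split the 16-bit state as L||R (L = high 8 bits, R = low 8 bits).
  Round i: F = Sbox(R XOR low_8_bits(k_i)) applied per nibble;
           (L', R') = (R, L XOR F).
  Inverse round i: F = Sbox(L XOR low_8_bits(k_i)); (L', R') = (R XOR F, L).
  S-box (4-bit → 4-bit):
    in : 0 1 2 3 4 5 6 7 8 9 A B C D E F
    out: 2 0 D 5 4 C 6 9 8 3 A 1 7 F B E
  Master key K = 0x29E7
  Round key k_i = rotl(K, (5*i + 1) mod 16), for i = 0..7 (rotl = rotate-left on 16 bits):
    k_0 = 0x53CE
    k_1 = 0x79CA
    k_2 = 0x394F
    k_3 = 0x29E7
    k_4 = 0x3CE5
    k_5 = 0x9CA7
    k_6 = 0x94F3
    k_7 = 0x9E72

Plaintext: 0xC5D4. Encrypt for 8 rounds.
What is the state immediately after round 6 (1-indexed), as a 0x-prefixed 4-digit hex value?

s_0 = plaintext = 0xC5D4
s_1 = Round(s_0, k_0) = 0xD4CF
s_2 = Round(s_1, k_1) = 0xCFF8
s_3 = Round(s_2, k_2) = 0xF8D6
s_4 = Round(s_3, k_3) = 0xD6A8
s_5 = Round(s_4, k_4) = 0xA899
s_6 = Round(s_5, k_5) = 0x99F3
s_7 = Round(s_6, k_6) = 0xF3BB
s_8 = Round(s_7, k_7) = 0xBB80

0x99F3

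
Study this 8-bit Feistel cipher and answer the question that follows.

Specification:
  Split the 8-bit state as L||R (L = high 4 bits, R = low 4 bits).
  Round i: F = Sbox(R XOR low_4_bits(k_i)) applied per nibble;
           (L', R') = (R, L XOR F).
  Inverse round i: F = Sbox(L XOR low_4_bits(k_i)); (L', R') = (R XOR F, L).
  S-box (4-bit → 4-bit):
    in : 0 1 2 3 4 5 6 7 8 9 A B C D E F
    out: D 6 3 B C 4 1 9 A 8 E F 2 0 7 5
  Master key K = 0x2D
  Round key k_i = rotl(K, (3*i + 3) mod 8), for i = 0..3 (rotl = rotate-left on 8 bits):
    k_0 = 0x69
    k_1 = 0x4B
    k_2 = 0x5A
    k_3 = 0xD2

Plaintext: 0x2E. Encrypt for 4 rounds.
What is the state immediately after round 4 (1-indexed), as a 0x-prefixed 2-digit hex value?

s_0 = plaintext = 0x2E
s_1 = Round(s_0, k_0) = 0xEB
s_2 = Round(s_1, k_1) = 0xB3
s_3 = Round(s_2, k_2) = 0x33
s_4 = Round(s_3, k_3) = 0x35

0x35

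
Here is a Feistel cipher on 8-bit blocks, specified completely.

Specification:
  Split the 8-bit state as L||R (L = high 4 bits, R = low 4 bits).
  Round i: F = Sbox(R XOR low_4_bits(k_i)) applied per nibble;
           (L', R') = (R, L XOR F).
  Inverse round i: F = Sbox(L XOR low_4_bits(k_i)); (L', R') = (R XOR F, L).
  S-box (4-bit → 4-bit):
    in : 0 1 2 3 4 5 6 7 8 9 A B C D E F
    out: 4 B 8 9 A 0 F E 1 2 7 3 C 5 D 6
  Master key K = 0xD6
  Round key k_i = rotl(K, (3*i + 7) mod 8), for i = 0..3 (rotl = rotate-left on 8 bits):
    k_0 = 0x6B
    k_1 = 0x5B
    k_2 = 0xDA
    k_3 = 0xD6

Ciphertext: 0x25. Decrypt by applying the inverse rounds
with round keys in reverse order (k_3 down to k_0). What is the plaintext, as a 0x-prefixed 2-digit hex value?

s_0 = ciphertext = 0x25
s_1 = InvRound(s_0, k_3) = 0xF2
s_2 = InvRound(s_1, k_2) = 0x2F
s_3 = InvRound(s_2, k_1) = 0xD2
s_4 = InvRound(s_3, k_0) = 0xDD

0xDD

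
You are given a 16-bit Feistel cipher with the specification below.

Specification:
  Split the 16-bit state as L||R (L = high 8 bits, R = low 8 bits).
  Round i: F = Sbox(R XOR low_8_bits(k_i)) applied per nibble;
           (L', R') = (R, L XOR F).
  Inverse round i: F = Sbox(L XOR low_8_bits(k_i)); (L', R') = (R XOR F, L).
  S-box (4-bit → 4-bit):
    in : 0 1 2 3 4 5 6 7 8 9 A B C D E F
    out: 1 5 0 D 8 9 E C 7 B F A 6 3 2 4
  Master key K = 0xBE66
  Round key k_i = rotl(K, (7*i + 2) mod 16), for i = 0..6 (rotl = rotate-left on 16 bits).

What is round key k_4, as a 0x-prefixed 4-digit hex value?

0xAF99

K = 0xBE66
k_0 = rotl(K, (7*0+2) mod 16) = rotl(K, 2) = 0xF99A
k_1 = rotl(K, (7*1+2) mod 16) = rotl(K, 9) = 0xCD7C
k_2 = rotl(K, (7*2+2) mod 16) = rotl(K, 0) = 0xBE66
k_3 = rotl(K, (7*3+2) mod 16) = rotl(K, 7) = 0x335F
k_4 = rotl(K, (7*4+2) mod 16) = rotl(K, 14) = 0xAF99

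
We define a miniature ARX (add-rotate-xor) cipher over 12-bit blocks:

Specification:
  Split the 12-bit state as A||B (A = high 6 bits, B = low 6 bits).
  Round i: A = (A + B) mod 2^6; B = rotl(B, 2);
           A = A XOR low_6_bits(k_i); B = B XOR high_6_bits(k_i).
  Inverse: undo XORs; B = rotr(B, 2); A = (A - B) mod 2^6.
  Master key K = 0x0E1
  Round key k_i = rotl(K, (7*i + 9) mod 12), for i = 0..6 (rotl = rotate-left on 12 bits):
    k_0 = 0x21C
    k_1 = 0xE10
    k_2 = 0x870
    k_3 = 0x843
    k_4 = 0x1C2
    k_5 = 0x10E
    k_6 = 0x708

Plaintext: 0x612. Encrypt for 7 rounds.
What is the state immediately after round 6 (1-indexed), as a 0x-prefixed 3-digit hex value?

s_0 = plaintext = 0x612
s_1 = Round(s_0, k_0) = 0xD81
s_2 = Round(s_1, k_1) = 0x9FC
s_3 = Round(s_2, k_2) = 0x4D2
s_4 = Round(s_3, k_3) = 0x9A8
s_5 = Round(s_4, k_4) = 0x325
s_6 = Round(s_5, k_5) = 0xFD2
s_7 = Round(s_6, k_6) = 0x655

0xFD2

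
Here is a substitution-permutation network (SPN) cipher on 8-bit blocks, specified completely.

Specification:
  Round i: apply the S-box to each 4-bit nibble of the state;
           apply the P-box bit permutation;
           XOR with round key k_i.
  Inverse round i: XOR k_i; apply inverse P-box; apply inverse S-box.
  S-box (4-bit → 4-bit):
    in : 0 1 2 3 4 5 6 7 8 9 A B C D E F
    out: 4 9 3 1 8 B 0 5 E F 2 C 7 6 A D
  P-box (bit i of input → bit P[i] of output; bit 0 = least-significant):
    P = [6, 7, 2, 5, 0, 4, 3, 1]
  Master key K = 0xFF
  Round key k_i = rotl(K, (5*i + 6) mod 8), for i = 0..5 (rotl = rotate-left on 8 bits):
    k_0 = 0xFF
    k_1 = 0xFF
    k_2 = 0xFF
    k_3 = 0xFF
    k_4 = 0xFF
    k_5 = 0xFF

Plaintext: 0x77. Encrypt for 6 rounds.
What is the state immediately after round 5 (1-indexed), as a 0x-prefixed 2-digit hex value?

s_0 = plaintext = 0x77
s_1 = Round(s_0, k_0) = 0xB2
s_2 = Round(s_1, k_1) = 0x35
s_3 = Round(s_2, k_2) = 0x1E
s_4 = Round(s_3, k_3) = 0x5C
s_5 = Round(s_4, k_4) = 0x28
s_6 = Round(s_5, k_5) = 0x4A

0x28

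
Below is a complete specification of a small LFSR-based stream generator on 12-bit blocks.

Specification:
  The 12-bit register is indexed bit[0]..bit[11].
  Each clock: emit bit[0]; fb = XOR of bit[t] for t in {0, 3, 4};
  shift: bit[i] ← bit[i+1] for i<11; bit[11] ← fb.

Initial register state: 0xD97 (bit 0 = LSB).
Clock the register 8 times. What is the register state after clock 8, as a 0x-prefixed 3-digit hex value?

reg_0 = 0xD97
clock 1: out=1, reg = 0x6CB
clock 2: out=1, reg = 0x365
clock 3: out=1, reg = 0x9B2
clock 4: out=0, reg = 0xCD9
clock 5: out=1, reg = 0xE6C
clock 6: out=0, reg = 0xF36
clock 7: out=0, reg = 0xF9B
clock 8: out=1, reg = 0xFCD

0xFCD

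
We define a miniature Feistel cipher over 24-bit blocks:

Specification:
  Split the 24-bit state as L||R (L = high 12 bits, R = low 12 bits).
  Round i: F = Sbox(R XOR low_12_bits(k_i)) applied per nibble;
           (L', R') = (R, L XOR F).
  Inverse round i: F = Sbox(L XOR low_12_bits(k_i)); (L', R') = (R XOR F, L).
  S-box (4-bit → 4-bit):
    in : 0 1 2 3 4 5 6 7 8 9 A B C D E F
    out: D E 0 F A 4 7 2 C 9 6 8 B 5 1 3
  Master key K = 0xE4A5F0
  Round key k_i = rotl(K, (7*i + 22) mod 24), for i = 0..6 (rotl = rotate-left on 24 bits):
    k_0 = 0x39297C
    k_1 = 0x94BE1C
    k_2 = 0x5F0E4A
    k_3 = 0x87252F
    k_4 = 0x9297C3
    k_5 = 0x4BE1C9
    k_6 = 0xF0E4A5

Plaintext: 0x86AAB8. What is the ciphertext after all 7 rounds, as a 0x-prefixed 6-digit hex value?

s_0 = plaintext = 0x86AAB8
s_1 = Round(s_0, k_0) = 0xAB87D0
s_2 = Round(s_1, k_1) = 0x7D0303
s_3 = Round(s_2, k_2) = 0x303279
s_4 = Round(s_3, k_3) = 0x279144
s_5 = Round(s_4, k_4) = 0x1445BB
s_6 = Round(s_5, k_5) = 0x5BBB64
s_7 = Round(s_6, k_6) = 0xB64605

0xB64605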